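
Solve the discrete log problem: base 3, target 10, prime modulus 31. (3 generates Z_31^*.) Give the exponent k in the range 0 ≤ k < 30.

Successive powers of 3 modulo 31:
  3^0=1  3^1=3  3^2=9  3^3=27  3^4=19  3^5=26
  3^6=16  3^7=17  3^8=20  3^9=29  3^10=25  3^11=13
  3^12=8  3^13=24  3^14=10
So 3^14 ≡ 10 (mod 31), giving k = 14.

14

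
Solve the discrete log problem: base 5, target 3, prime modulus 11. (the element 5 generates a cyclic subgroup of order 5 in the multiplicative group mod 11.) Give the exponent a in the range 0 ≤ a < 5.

2

Successive powers of 5 modulo 11:
  5^0=1  5^1=5  5^2=3
So 5^2 ≡ 3 (mod 11), giving a = 2.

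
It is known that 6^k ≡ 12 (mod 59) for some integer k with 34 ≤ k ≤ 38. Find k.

Compute 6^34 mod 59 = 12, then multiply by 6 repeatedly:
  6^34=12
Found 12 at exponent 34.

34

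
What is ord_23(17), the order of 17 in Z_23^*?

22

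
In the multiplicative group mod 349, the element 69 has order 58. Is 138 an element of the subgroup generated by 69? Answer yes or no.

138 ∈ ⟨69⟩ iff 138^58 ≡ 1 (mod 349), since |⟨69⟩| = 58.
138^58 mod 349 = 227.
Since 227 ≠ 1, 138 does not lie in the subgroup.

no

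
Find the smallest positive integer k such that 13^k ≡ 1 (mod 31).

30

The order of 13 must divide p − 1 = 30 = 2 · 3 · 5.
Divisors: 1, 2, 3, 5, 6, 10, 15, 30.
Check each in increasing order: 13^1 ≡ 13;  13^2 ≡ 14;  13^3 ≡ 27;  13^5 ≡ 6;  13^6 ≡ 16;  13^10 ≡ 5;  13^15 ≡ 30;  13^30 ≡ 1.
Smallest exponent giving 1 is 30.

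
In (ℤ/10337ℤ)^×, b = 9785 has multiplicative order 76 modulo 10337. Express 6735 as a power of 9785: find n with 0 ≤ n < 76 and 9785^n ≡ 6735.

65

Baby-step giant-step with m = ceil(sqrt(76)) = 9.
Baby table (9785^j mod 10337 for j=0..8):
  0:1  1:9785  2:4931  3:7056  4:2137  5:9131  6:4144  7:7326
  8:8152
Giant step factor: 9785^(-9) ≡ 7841 (mod 10337).
Scan 6735·7841^i mod 10337 for i = 0, 1, …:
  i=0: 6735   i=1: 7739   i=2: 3309   i=3: 10336
  i=4: 2496   i=5: 3195   i=6: 5444   i=7: 4931
Match at i=7, j=2: n = 7·9 + 2 = 65.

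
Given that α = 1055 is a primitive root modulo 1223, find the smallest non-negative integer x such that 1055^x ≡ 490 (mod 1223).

Baby-step giant-step with m = ceil(sqrt(1222)) = 35.
Baby table (1055^j mod 1223 for j=0..34):
  0:1  1:1055  2:95  3:1162  4:464  5:320  6:52  7:1048
  8:48  9:497  10:891  11:741  12:258  13:684  14:50  15:161
  16:1081  17:619  18:1186  19:101  20:154  21:1034  22:1177  23:390
  24:522  25:360  26:670  27:1179  28:54  29:712  30:238  31:375
  32:596  33:158  34:362
Giant step factor: 1055^(-35) ≡ 736 (mod 1223).
Scan 490·736^i mod 1223 for i = 0, 1, …:
  i=0: 490   i=1: 1078   i=2: 904   i=3: 32
  i=4: 315   i=5: 693   i=6: 57   i=7: 370
  i=8: 814   i=9: 1057     …   i=30: 1095
  i=31: 1186
Match at i=31, j=18: x = 31·35 + 18 = 1103.

1103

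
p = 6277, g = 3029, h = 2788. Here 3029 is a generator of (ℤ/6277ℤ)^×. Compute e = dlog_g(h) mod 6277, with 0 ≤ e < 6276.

470

Baby-step giant-step with m = ceil(sqrt(6276)) = 80.
Baby table (3029^j mod 6277 for j=0..79):
  0:1  1:3029  2:4144  3:4453  4:5141  5:5129  6:166  7:654
  8:3711  9:4789  10:6011  11:4019  12:2448  13:1855  14:880  15:4072
  16:6060  17:1792  18:4640  19:357  20:1709  21:4313  22:1640  23:2453
  24:4446  25:2769  26:1229  27:380  28:2329  29:5470  30:3627  31:1433
  32:3150  33:310  34:3717  35:4132  36:5767  37:5629  38:1909  39:1244
  40:1876  41:1719  42:3218  43:5418  44:3044  45:5640  46:3843  47:2889
  48:643  49:1777  50:3144  51:967  52:3961  53:2522  54:29  55:6240
  56:913  57:3597  58:4718  59:4370  60:4814  61:135  62:910  63:787
  64:4840  65:3565  66:1945  67:3579  68:412  69:5102  70:6261  71:1752
  72:2743  73:4076  74:5622  75:5814  76:3621  77:2090  78:3394  79:4977
Giant step factor: 3029^(-80) ≡ 264 (mod 6277).
Scan 2788·264^i mod 6277 for i = 0, 1, …:
  i=0: 2788   i=1: 1623   i=2: 1636   i=3: 5068
  i=4: 951   i=5: 6261
Match at i=5, j=70: e = 5·80 + 70 = 470.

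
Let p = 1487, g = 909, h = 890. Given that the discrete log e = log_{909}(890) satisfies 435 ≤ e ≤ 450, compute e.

446

Compute 909^435 mod 1487 = 1463, then multiply by 909 repeatedly:
  909^435=1463  909^436=489  909^437=1375  909^438=795  909^439=1460
  909^440=736  909^441=1361  909^442=1452  909^443=899  909^444=828
  909^445=230  909^446=890
Found 890 at exponent 446.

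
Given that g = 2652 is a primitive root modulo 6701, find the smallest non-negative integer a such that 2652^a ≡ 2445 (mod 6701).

2282

Baby-step giant-step with m = ceil(sqrt(6700)) = 82.
Baby table (2652^j mod 6701 for j=0..81):
  0:1  1:2652  2:3755  3:574  4:1121  5:4349  6:1127  7:158
  8:3554  9:3602  10:3579  11:2892  12:3640  13:3840  14:4861  15:5349
  16:6232  17:2598  18:1268  19:5535  20:3630  21:4124  22:816  23:6310
  24:1723  25:6015  26:3400  27:3955  28:1595  29:1609  30:5232  31:4194
  32:5529  33:1120  34:1697  35:4073  36:6285  37:2433  38:5954  39:2452
  40:2734  41:86  42:238  43:1282  44:2457  45:2592  46:5459  47:3108
  48:186  49:4099  50:1526  51:6249  52:775  53:4794  54:1891  55:2584
  56:4346  57:6573  58:2295  59:1832  60:239  61:3934  62:6212  63:3166
  64:6580  65:756  66:1313  67:4257  68:5080  69:3150  70:4354  71:985
  72:5531  73:6424  74:2506  75:5221  76:1826  77:4430  78:1507  79:2768
  80:3141  81:589
Giant step factor: 2652^(-82) ≡ 2449 (mod 6701).
Scan 2445·2449^i mod 6701 for i = 0, 1, …:
  i=0: 2445   i=1: 3812   i=2: 1095   i=3: 1255
  i=4: 4437   i=5: 3892   i=6: 2686   i=7: 4333
  i=8: 3834   i=9: 1365     …   i=26: 5874
  i=27: 5080
Match at i=27, j=68: a = 27·82 + 68 = 2282.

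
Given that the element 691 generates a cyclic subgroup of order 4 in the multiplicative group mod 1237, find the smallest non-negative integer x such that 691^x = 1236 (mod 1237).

Successive powers of 691 modulo 1237:
  691^0=1  691^1=691  691^2=1236
So 691^2 ≡ 1236 (mod 1237), giving x = 2.

2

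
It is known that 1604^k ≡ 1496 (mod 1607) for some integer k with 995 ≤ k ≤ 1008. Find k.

Compute 1604^995 mod 1607 = 456, then multiply by 1604 repeatedly:
  1604^995=456  1604^996=239  1604^997=890  1604^998=544  1604^999=1582
  1604^1000=75  1604^1001=1382  1604^1002=675  1604^1003=1189  1604^1004=1254
  1604^1005=1059  1604^1006=37  1604^1007=1496
Found 1496 at exponent 1007.

1007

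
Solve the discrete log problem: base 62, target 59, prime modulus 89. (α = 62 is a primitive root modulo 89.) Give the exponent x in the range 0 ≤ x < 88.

Baby-step giant-step with m = ceil(sqrt(88)) = 10.
Baby table (62^j mod 89 for j=0..9):
  0:1  1:62  2:17  3:75  4:22  5:29  6:18  7:48
  8:39  9:15
Giant step factor: 62^(-10) ≡ 69 (mod 89).
Scan 59·69^i mod 89 for i = 0, 1, …:
  i=0: 59   i=1: 66   i=2: 15
Match at i=2, j=9: x = 2·10 + 9 = 29.

29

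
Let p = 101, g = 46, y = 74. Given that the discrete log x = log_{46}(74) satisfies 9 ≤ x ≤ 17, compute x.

11

Compute 46^9 mod 101 = 66, then multiply by 46 repeatedly:
  46^9=66  46^10=6  46^11=74
Found 74 at exponent 11.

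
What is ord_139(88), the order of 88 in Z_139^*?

The order of 88 must divide p − 1 = 138 = 2 · 3 · 23.
Divisors: 1, 2, 3, 6, 23, 46, 69, 138.
Check each in increasing order: 88^1 ≡ 88;  88^2 ≡ 99;  88^3 ≡ 94;  88^6 ≡ 79;  88^23 ≡ 97;  88^46 ≡ 96;  88^69 ≡ 138;  88^138 ≡ 1.
Smallest exponent giving 1 is 138.

138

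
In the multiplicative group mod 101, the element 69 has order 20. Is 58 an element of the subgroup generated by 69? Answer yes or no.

no

58 ∈ ⟨69⟩ iff 58^20 ≡ 1 (mod 101), since |⟨69⟩| = 20.
58^20 mod 101 = 36.
Since 36 ≠ 1, 58 does not lie in the subgroup.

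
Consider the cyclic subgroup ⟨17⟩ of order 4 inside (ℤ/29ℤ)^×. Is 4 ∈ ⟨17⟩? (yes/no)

no

⟨17⟩ has order 4; its elements mod 29 are {1, 12, 17, 28}.
4 is not in this set.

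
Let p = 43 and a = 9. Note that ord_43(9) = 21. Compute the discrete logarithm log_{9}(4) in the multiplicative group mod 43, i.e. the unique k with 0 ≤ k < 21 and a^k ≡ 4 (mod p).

Successive powers of 9 modulo 43:
  9^0=1  9^1=9  9^2=38  9^3=41  9^4=25  9^5=10
  9^6=4
So 9^6 ≡ 4 (mod 43), giving k = 6.

6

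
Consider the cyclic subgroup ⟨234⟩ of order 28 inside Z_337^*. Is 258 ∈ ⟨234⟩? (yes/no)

258 ∈ ⟨234⟩ iff 258^28 ≡ 1 (mod 337), since |⟨234⟩| = 28.
258^28 mod 337 = 1.
Since 1 = 1, 258 lies in the subgroup.

yes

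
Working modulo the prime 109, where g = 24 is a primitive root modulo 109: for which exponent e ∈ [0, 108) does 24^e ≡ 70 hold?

71

Baby-step giant-step with m = ceil(sqrt(108)) = 11.
Baby table (24^j mod 109 for j=0..10):
  0:1  1:24  2:31  3:90  4:89  5:65  6:34  7:53
  8:73  9:8  10:83
Giant step factor: 24^(-11) ≡ 40 (mod 109).
Scan 70·40^i mod 109 for i = 0, 1, …:
  i=0: 70   i=1: 75   i=2: 57   i=3: 100
  i=4: 76   i=5: 97   i=6: 65
Match at i=6, j=5: e = 6·11 + 5 = 71.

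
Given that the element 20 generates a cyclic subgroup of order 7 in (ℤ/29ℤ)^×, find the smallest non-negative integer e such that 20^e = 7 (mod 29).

4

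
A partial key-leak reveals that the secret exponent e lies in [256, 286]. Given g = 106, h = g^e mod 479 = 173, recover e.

260

Compute 106^256 mod 479 = 207, then multiply by 106 repeatedly:
  106^256=207  106^257=387  106^258=307  106^259=449  106^260=173
Found 173 at exponent 260.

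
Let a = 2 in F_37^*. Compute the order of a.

36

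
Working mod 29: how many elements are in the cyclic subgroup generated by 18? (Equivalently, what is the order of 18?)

28

The order of 18 must divide p − 1 = 28 = 2^2 · 7.
Divisors: 1, 2, 4, 7, 14, 28.
Check each in increasing order: 18^1 ≡ 18;  18^2 ≡ 5;  18^4 ≡ 25;  18^7 ≡ 17;  18^14 ≡ 28;  18^28 ≡ 1.
Smallest exponent giving 1 is 28.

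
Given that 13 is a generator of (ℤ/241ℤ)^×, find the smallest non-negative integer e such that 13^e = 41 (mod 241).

138

Baby-step giant-step with m = ceil(sqrt(240)) = 16.
Baby table (13^j mod 241 for j=0..15):
  0:1  1:13  2:169  3:28  4:123  5:153  6:61  7:70
  8:187  9:21  10:32  11:175  12:106  13:173  14:80  15:76
Giant step factor: 13^(-16) ≡ 231 (mod 241).
Scan 41·231^i mod 241 for i = 0, 1, …:
  i=0: 41   i=1: 72   i=2: 3   i=3: 211
  i=4: 59   i=5: 133   i=6: 116   i=7: 45
  i=8: 32
Match at i=8, j=10: e = 8·16 + 10 = 138.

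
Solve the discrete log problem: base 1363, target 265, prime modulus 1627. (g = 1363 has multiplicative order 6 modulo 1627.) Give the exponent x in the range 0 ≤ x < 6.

5

Successive powers of 1363 modulo 1627:
  1363^0=1  1363^1=1363  1363^2=1362  1363^3=1626  1363^4=264  1363^5=265
So 1363^5 ≡ 265 (mod 1627), giving x = 5.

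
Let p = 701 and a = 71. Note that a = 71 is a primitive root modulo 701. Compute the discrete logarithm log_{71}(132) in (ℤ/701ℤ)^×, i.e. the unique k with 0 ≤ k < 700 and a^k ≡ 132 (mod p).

266

Baby-step giant-step with m = ceil(sqrt(700)) = 27.
Baby table (71^j mod 701 for j=0..26):
  0:1  1:71  2:134  3:401  4:431  5:458  6:272  7:385
  8:697  9:417  10:165  11:499  12:379  13:271  14:314  15:563
  16:16  17:435  18:41  19:107  20:587  21:318  22:146  23:552
  24:637  25:363  26:537
Giant step factor: 71^(-27) ≡ 303 (mod 701).
Scan 132·303^i mod 701 for i = 0, 1, …:
  i=0: 132   i=1: 39   i=2: 601   i=3: 544
  i=4: 97   i=5: 650   i=6: 670   i=7: 421
  i=8: 682   i=9: 552
Match at i=9, j=23: k = 9·27 + 23 = 266.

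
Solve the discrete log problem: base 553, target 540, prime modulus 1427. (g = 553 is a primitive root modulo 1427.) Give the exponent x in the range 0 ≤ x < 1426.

141

Baby-step giant-step with m = ceil(sqrt(1426)) = 38.
Baby table (553^j mod 1427 for j=0..37):
  0:1  1:553  2:431  3:34  4:251  5:384  6:1156  7:1399
  8:213  9:775  10:475  11:107  12:664  13:453  14:784  15:1171
  16:1132  17:970  18:1285  19:1386  20:159  21:880  22:33  23:1125
  24:1380  25:1122  26:1148  27:1256  28:1046  29:503  30:1321  31:1316
  32:1405  33:677  34:507  35:679  36:186  37:114
Giant step factor: 553^(-38) ≡ 309 (mod 1427).
Scan 540·309^i mod 1427 for i = 0, 1, …:
  i=0: 540   i=1: 1328   i=2: 803   i=3: 1256
Match at i=3, j=27: x = 3·38 + 27 = 141.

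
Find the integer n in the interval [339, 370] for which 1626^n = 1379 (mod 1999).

Compute 1626^339 mod 1999 = 1986, then multiply by 1626 repeatedly:
  1626^339=1986  1626^340=851  1626^341=418  1626^342=8  1626^343=1014
  1626^344=1588  1626^345=1379
Found 1379 at exponent 345.

345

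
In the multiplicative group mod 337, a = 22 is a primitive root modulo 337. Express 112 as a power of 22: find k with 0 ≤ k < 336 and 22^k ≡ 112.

202

Baby-step giant-step with m = ceil(sqrt(336)) = 19.
Baby table (22^j mod 337 for j=0..18):
  0:1  1:22  2:147  3:201  4:41  5:228  6:298  7:153
  8:333  9:249  10:86  11:207  12:173  13:99  14:156  15:62
  16:16  17:15  18:330
Giant step factor: 22^(-19) ≡ 186 (mod 337).
Scan 112·186^i mod 337 for i = 0, 1, …:
  i=0: 112   i=1: 275   i=2: 263   i=3: 53
  i=4: 85   i=5: 308   i=6: 335   i=7: 302
  i=8: 230   i=9: 318   i=10: 173
Match at i=10, j=12: k = 10·19 + 12 = 202.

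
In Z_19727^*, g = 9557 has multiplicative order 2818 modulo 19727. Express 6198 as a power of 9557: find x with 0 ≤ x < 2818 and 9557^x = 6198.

2120

Baby-step giant-step with m = ceil(sqrt(2818)) = 54.
Baby table (9557^j mod 19727 for j=0..53):
  0:1  1:9557  2:239  3:15518  4:17667  5:126  6:835  7:10387
  8:2295  9:16618  10:15876  11:6575  12:6780  13:12992  14:2806  15:7949
  16:19643  17:6019  18:19378  19:18197  20:15224  21:9143  22:8768  23:15207
  24:4490  25:4705  26:7852  27:56  28:2563  29:13384  30:1020  31:3002
  32:7056  33:7306  34:9589  35:10158  36:3439  37:1341  38:13114  39:4867
  40:17380  41:19047  42:11150  43:15023  44:1705  45:183  46:12955  47:4283
  48:18833  49:17560  50:3331  51:14716  52:7029  53:5718
Giant step factor: 9557^(-54) ≡ 6951 (mod 19727).
Scan 6198·6951^i mod 19727 for i = 0, 1, …:
  i=0: 6198   i=1: 18257   i=2: 616   i=3: 1057
  i=4: 8763   i=5: 14364   i=6: 5817   i=7: 13344
  i=8: 17517   i=9: 5623     …   i=38: 1374
  i=39: 2806
Match at i=39, j=14: x = 39·54 + 14 = 2120.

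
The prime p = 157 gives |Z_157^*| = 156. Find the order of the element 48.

The order of 48 must divide p − 1 = 156 = 2^2 · 3 · 13.
Divisors: 1, 2, 3, 4, 6, 12, 13, 26, 39, 52, 78, 156.
Check each in increasing order: 48^1 ≡ 48;  48^2 ≡ 106;  48^3 ≡ 64;  48^4 ≡ 89;  48^6 ≡ 14;  48^12 ≡ 39;  48^13 ≡ 145;  48^26 ≡ 144;  48^39 ≡ 156;  48^52 ≡ 12;  48^78 ≡ 1.
Smallest exponent giving 1 is 78.

78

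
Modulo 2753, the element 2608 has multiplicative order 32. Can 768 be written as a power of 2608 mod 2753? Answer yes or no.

no

768 ∈ ⟨2608⟩ iff 768^32 ≡ 1 (mod 2753), since |⟨2608⟩| = 32.
768^32 mod 2753 = 443.
Since 443 ≠ 1, 768 does not lie in the subgroup.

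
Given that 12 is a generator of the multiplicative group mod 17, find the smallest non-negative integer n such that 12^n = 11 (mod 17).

Successive powers of 12 modulo 17:
  12^0=1  12^1=12  12^2=8  12^3=11
So 12^3 ≡ 11 (mod 17), giving n = 3.

3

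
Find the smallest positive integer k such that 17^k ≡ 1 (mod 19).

The order of 17 must divide p − 1 = 18 = 2 · 3^2.
Divisors: 1, 2, 3, 6, 9, 18.
Check each in increasing order: 17^1 ≡ 17;  17^2 ≡ 4;  17^3 ≡ 11;  17^6 ≡ 7;  17^9 ≡ 1.
Smallest exponent giving 1 is 9.

9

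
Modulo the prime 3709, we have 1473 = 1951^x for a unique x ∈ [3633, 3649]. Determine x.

Compute 1951^3633 mod 3709 = 2697, then multiply by 1951 repeatedly:
  1951^3633=2697  1951^3634=2485  1951^3635=572  1951^3636=3272  1951^3637=483
  1951^3638=247  1951^3639=3436  1951^3640=1473
Found 1473 at exponent 3640.

3640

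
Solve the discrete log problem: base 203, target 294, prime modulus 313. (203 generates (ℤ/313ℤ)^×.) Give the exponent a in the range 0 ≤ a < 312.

Baby-step giant-step with m = ceil(sqrt(312)) = 18.
Baby table (203^j mod 313 for j=0..17):
  0:1  1:203  2:206  3:189  4:181  5:122  6:39  7:92
  8:209  9:172  10:173  11:63  12:269  13:145  14:13  15:135
  16:174  17:266
Giant step factor: 203^(-18) ≡ 114 (mod 313).
Scan 294·114^i mod 313 for i = 0, 1, …:
  i=0: 294   i=1: 25   i=2: 33   i=3: 6
  i=4: 58   i=5: 39
Match at i=5, j=6: a = 5·18 + 6 = 96.

96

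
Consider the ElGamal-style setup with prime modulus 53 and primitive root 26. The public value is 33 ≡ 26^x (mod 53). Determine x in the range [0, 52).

Baby-step giant-step with m = ceil(sqrt(52)) = 8.
Baby table (26^j mod 53 for j=0..7):
  0:1  1:26  2:40  3:33  4:10  5:48  6:29  7:12
Giant step factor: 26^(-8) ≡ 44 (mod 53).
Scan 33·44^i mod 53 for i = 0, 1, …:
  i=0: 33
Match at i=0, j=3: x = 0·8 + 3 = 3.

3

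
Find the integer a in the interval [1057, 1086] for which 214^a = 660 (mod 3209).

1080

Compute 214^1057 mod 3209 = 1726, then multiply by 214 repeatedly:
  214^1057=1726  214^1058=329  214^1059=3017  214^1060=629  214^1061=3037
  214^1062=1700  214^1063=1183  214^1064=2860  214^1065=2330  214^1066=1225
  214^1067=2221  214^1068=362  214^1069=452  214^1070=458  214^1071=1742
  214^1072=544  214^1073=892  214^1074=1557  214^1075=2671  214^1076=392
  214^1077=454  214^1078=886  214^1079=273  214^1080=660
Found 660 at exponent 1080.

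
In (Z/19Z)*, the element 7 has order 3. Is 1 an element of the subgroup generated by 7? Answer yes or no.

yes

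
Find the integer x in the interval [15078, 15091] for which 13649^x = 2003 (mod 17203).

15090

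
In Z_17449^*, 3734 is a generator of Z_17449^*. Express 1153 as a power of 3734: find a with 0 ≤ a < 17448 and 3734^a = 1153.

Baby-step giant-step with m = ceil(sqrt(17448)) = 133.
Baby table (3734^j mod 17449 for j=0..132):
  0:1  1:3734  2:1005  3:1135  4:15432  5:6490  6:14448  7:13973
  8:2672  9:13869  10:15663  11:14043  12:2317  13:14423  14:7868  15:12445
  16:2943  17:13741  18:8834  19:7546  20:14078  21:10864  22:14700  23:12695
  24:11646  25:3256  26:13400  27:9317  28:13821  29:10921  30:701  31:184
  32:6545  33:10430  34:16901  35:12750  36:7628  37:6184  38:6029  39:3076
  40:4342  41:2907  42:1460  43:7552  44:1584  45:16894  46:4061  47:593
  48:15688  49:2699  50:9993  51:7900  52:9790  53:205  54:15163  55:14086
  56:5838  57:5291  58:4326  59:12959  60:2829  61:6841  62:16407  63:299
  64:17179  65:3862  66:7834  67:7632  68:3671  69:10049  70:7616  71:13723
  72:11418  73:6905  74:11097  75:12272  76:2574  77:14366  78:4418  79:7507
  80:8044  81:6567  82:5333  83:4113  84:2822  85:15601  86:9372  87:9803
  88:13849  89:10779  90:11392  91:14515  92:2416  93:211  94:2669  95:2667
  96:12648  97:10638  98:8368  99:12402  100:16871  101:5424  102:12376  103:7032
  104:14192  105:315  106:7127  107:2493  108:8545  109:10258  110:2817  111:14380
  112:4347  113:4128  114:6485  115:13227  116:8948  117:14446  118:6505  119:662
  120:11599  121:2248  122:1063  123:8319  124:3926  125:2524  126:2156  127:6515
  128:3104  129:4200  130:13598  131:15791  132:3423
Giant step factor: 3734^(-133) ≡ 15012 (mod 17449).
Scan 1153·15012^i mod 17449 for i = 0, 1, …:
  i=0: 1153   i=1: 16877   i=2: 15493   i=3: 3195
  i=4: 13488   i=5: 3660   i=6: 14468   i=7: 5913
  i=8: 2893   i=9: 16604     …   i=33: 9010
  i=34: 10921
Match at i=34, j=29: a = 34·133 + 29 = 4551.

4551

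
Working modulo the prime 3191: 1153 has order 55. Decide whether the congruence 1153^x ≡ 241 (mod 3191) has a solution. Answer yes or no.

yes

241 ∈ ⟨1153⟩ iff 241^55 ≡ 1 (mod 3191), since |⟨1153⟩| = 55.
241^55 mod 3191 = 1.
Since 1 = 1, 241 lies in the subgroup.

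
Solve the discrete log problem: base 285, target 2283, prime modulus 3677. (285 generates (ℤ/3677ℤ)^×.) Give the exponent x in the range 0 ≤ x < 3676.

3379

Baby-step giant-step with m = ceil(sqrt(3676)) = 61.
Baby table (285^j mod 3677 for j=0..60):
  0:1  1:285  2:331  3:2410  4:2928  5:3478  6:2117  7:317
  8:2097  9:1971  10:2831  11:1572  12:3103  13:1875  14:1210  15:2889
  16:3394  17:239  18:1929  19:1892  20:2378  21:1162  22:240  23:2214
  24:2223  25:1111  26:413  27:41  28:654  29:2540  30:3208  31:2384
  32:2872  33:2226  34:1966  35:1406  36:3594  37:2084  38:1943  39:2205
  40:3335  41:1809  42:785  43:3105  44:2445  45:1872  46:355  47:1896
  48:3518  49:2486  50:2526  51:2895  52:1427  53:2225  54:1681  55:1075
  56:1184  57:2833  58:2142  59:88  60:3018
Giant step factor: 285^(-61) ≡ 3128 (mod 3677).
Scan 2283·3128^i mod 3677 for i = 0, 1, …:
  i=0: 2283   i=1: 490   i=2: 3088   i=3: 3462
  i=4: 371   i=5: 2233   i=6: 2201   i=7: 1384
  i=8: 1323   i=9: 1719     …   i=54: 3251
  i=55: 2223
Match at i=55, j=24: x = 55·61 + 24 = 3379.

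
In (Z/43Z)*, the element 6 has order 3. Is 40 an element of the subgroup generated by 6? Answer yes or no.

40 ∈ ⟨6⟩ iff 40^3 ≡ 1 (mod 43), since |⟨6⟩| = 3.
40^3 mod 43 = 16.
Since 16 ≠ 1, 40 does not lie in the subgroup.

no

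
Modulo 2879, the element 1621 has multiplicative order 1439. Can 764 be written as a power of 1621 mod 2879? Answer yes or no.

yes

764 ∈ ⟨1621⟩ iff 764^1439 ≡ 1 (mod 2879), since |⟨1621⟩| = 1439.
764^1439 mod 2879 = 1.
Since 1 = 1, 764 lies in the subgroup.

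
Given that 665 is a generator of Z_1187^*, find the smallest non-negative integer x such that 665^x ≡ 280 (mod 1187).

Baby-step giant-step with m = ceil(sqrt(1186)) = 35.
Baby table (665^j mod 1187 for j=0..34):
  0:1  1:665  2:661  3:375  4:105  5:979  6:559  7:204
  8:342  9:713  10:532  11:54  12:300  13:84  14:71  15:922
  16:638  17:511  18:333  19:663  20:518  21:240  22:542  23:769
  24:975  25:273  26:1121  27:29  28:293  29:177  30:192  31:671
  32:1090  33:780  34:1168
Giant step factor: 665^(-35) ≡ 571 (mod 1187).
Scan 280·571^i mod 1187 for i = 0, 1, …:
  i=0: 280   i=1: 822   i=2: 497   i=3: 94
  i=4: 259   i=5: 701   i=6: 252   i=7: 265
  i=8: 566   i=9: 322     …   i=23: 1025
  i=24: 84
Match at i=24, j=13: x = 24·35 + 13 = 853.

853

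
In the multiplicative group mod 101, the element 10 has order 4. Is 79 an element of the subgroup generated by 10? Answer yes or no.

⟨10⟩ has order 4; its elements mod 101 are {1, 10, 91, 100}.
79 is not in this set.

no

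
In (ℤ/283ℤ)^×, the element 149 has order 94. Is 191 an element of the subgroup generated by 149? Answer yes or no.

191 ∈ ⟨149⟩ iff 191^94 ≡ 1 (mod 283), since |⟨149⟩| = 94.
191^94 mod 283 = 238.
Since 238 ≠ 1, 191 does not lie in the subgroup.

no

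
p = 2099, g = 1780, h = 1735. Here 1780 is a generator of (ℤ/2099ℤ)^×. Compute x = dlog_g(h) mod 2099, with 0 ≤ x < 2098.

Baby-step giant-step with m = ceil(sqrt(2098)) = 46.
Baby table (1780^j mod 2099 for j=0..45):
  0:1  1:1780  2:1009  3:1375  4:66  5:2035  6:1525  7:493
  8:158  9:2073  10:1997  11:1053  12:2032  13:383  14:1664  15:231
  16:1875  17:90  18:676  19:553  20:2008  21:1742  22:537  23:815
  24:291  25:1626  26:1858  27:1315  28:315  29:267  30:886  31:731
  32:1899  33:830  34:1803  35:2068  36:1493  37:206  38:1454  39:53
  40:1984  41:1002  42:1509  43:1399  44:806  45:1063
Giant step factor: 1780^(-46) ≡ 1064 (mod 2099).
Scan 1735·1064^i mod 2099 for i = 0, 1, …:
  i=0: 1735   i=1: 1019   i=2: 1132   i=3: 1721
  i=4: 816   i=5: 1337   i=6: 1545   i=7: 363
  i=8: 16   i=9: 232     …   i=37: 1557
  i=38: 537
Match at i=38, j=22: x = 38·46 + 22 = 1770.

1770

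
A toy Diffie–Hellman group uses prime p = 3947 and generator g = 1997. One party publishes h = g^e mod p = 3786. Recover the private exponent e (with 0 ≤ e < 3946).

Baby-step giant-step with m = ceil(sqrt(3946)) = 63.
Baby table (1997^j mod 3947 for j=0..62):
  0:1  1:1997  2:1539  3:2617  4:321  5:1623  6:644  7:3293
  8:419  9:3926  10:1480  11:3204  12:301  13:1153  14:1440  15:2264
  16:1893  17:3042  18:441  19:496  20:3762  21:1573  22:3416  23:1336
  24:3767  25:3664  26:3217  27:2580  28:1425  29:3885  30:2490  31:3257
  32:3520  33:3780  34:1996  35:3489  36:1078  37:1651  38:1302  39:2968
  40:2649  41:1073  42:3507  43:1501  44:1724  45:1044  46:852  47:287
  48:824  49:3576  50:1149  51:1346  52:55  53:3266  54:1758  55:1843
  56:1867  57:2431  58:3844  59:3500  60:3310  61:2792  62:2460
Giant step factor: 1997^(-63) ≡ 2272 (mod 3947).
Scan 3786·2272^i mod 3947 for i = 0, 1, …:
  i=0: 3786   i=1: 1279   i=2: 896   i=3: 3007
  i=4: 3594   i=5: 3172   i=6: 3509   i=7: 3455
  i=8: 3124   i=9: 1022     …   i=51: 85
  i=52: 3664
Match at i=52, j=25: e = 52·63 + 25 = 3301.

3301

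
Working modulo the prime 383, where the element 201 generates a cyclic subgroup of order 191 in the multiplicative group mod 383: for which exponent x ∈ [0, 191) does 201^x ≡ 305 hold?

94

Baby-step giant-step with m = ceil(sqrt(191)) = 14.
Baby table (201^j mod 383 for j=0..13):
  0:1  1:201  2:186  3:235  4:126  5:48  6:73  7:119
  8:173  9:303  10:6  11:57  12:350  13:261
Giant step factor: 201^(-14) ≡ 268 (mod 383).
Scan 305·268^i mod 383 for i = 0, 1, …:
  i=0: 305   i=1: 161   i=2: 252   i=3: 128
  i=4: 217   i=5: 323   i=6: 6
Match at i=6, j=10: x = 6·14 + 10 = 94.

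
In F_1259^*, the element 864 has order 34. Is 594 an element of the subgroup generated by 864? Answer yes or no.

594 ∈ ⟨864⟩ iff 594^34 ≡ 1 (mod 1259), since |⟨864⟩| = 34.
594^34 mod 1259 = 1.
Since 1 = 1, 594 lies in the subgroup.

yes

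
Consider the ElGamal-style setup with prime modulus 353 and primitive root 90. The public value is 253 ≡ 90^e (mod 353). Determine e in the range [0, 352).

198

Baby-step giant-step with m = ceil(sqrt(352)) = 19.
Baby table (90^j mod 353 for j=0..18):
  0:1  1:90  2:334  3:55  4:8  5:14  6:201  7:87
  8:64  9:112  10:196  11:343  12:159  13:190  14:156  15:273
  16:213  17:108  18:189
Giant step factor: 90^(-19) ≡ 230 (mod 353).
Scan 253·230^i mod 353 for i = 0, 1, …:
  i=0: 253   i=1: 298   i=2: 58   i=3: 279
  i=4: 277   i=5: 170   i=6: 270   i=7: 325
  i=8: 267   i=9: 341   i=10: 64
Match at i=10, j=8: e = 10·19 + 8 = 198.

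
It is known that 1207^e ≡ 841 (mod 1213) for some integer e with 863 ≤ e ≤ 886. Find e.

Compute 1207^863 mod 1213 = 215, then multiply by 1207 repeatedly:
  1207^863=215  1207^864=1136  1207^865=462  1207^866=867  1207^867=863
  1207^868=887  1207^869=743  1207^870=394  1207^871=62  1207^872=841
Found 841 at exponent 872.

872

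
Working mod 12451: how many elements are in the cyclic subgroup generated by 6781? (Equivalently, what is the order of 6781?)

6225

The order of 6781 must divide p − 1 = 12450 = 2 · 3 · 5^2 · 83.
Divisors: 1, 2, 3, 5, 6, 10, 15, 25, 30, 50, 75, 83, 150, 166, 249, 415, 498, 830, 1245, 2075, 2490, 4150, 6225, 12450.
Check each in increasing order: 6781^1 ≡ 6781;  6781^2 ≡ 418;  6781^3 ≡ 8081;  6781^5 ≡ 3637;  6781^6 ≡ 9517;  6781^10 ≡ 4807;  6781^15 ≡ 1855;  6781^25 ≡ 2069;  6781^30 ≡ 4549;  6781^50 ≡ 10068;  6781^75 ≡ 169;  6781^83 ≡ 8169;  6781^150 ≡ 3659;  6781^166 ≡ 7652;  6781^249 ≡ 5168;  6781^415 ≡ 1160;  6781^498 ≡ 829;  6781^830 ≡ 892;  6781^1245 ≡ 1287;  6781^2075 ≡ 2512;  6781^2490 ≡ 386;  6781^4150 ≡ 9938;  6781^6225 ≡ 1.
Smallest exponent giving 1 is 6225.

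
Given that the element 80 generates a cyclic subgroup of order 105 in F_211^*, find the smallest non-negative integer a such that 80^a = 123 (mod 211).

Baby-step giant-step with m = ceil(sqrt(105)) = 11.
Baby table (80^j mod 211 for j=0..10):
  0:1  1:80  2:70  3:114  4:47  5:173  6:125  7:83
  8:99  9:113  10:178
Giant step factor: 80^(-11) ≡ 84 (mod 211).
Scan 123·84^i mod 211 for i = 0, 1, …:
  i=0: 123   i=1: 204   i=2: 45   i=3: 193
  i=4: 176   i=5: 14   i=6: 121   i=7: 36
  i=8: 70
Match at i=8, j=2: a = 8·11 + 2 = 90.

90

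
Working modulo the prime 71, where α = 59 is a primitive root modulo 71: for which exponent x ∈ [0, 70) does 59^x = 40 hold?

62

Baby-step giant-step with m = ceil(sqrt(70)) = 9.
Baby table (59^j mod 71 for j=0..8):
  0:1  1:59  2:2  3:47  4:4  5:23  6:8  7:46
  8:16
Giant step factor: 59^(-9) ≡ 44 (mod 71).
Scan 40·44^i mod 71 for i = 0, 1, …:
  i=0: 40   i=1: 56   i=2: 50   i=3: 70
  i=4: 27   i=5: 52   i=6: 16
Match at i=6, j=8: x = 6·9 + 8 = 62.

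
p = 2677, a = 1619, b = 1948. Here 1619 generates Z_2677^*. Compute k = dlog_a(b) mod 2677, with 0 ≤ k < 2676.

1458

Baby-step giant-step with m = ceil(sqrt(2676)) = 52.
Baby table (1619^j mod 2677 for j=0..51):
  0:1  1:1619  2:378  3:1626  4:1003  5:1595  6:1677  7:585
  8:2134  9:1616  10:875  11:492  12:1479  13:1263  14:2246  15:908
  16:379  17:568  18:1381  19:544  20:3  21:2180  22:1134  23:2201
  24:332  25:2108  26:2354  27:1755  28:1048  29:2171  30:2625  31:1476
  32:1760  33:1112  34:1384  35:47  36:1137  37:1704  38:1466  39:1632
  40:9  41:1186  42:725  43:1249  44:996  45:970  46:1708  47:2588
  48:467  49:1159  50:2521  51:1751
Giant step factor: 1619^(-52) ≡ 2062 (mod 2677).
Scan 1948·2062^i mod 2677 for i = 0, 1, …:
  i=0: 1948   i=1: 1276   i=2: 2298   i=3: 186
  i=4: 721   i=5: 967   i=6: 2266   i=7: 1127
  i=8: 238   i=9: 865     …   i=27: 1475
  i=28: 378
Match at i=28, j=2: k = 28·52 + 2 = 1458.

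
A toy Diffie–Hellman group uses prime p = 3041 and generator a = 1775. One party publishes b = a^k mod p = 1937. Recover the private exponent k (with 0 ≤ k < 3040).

1364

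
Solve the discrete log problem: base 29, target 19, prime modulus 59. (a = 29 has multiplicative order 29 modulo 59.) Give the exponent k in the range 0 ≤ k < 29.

20

Successive powers of 29 modulo 59:
  29^0=1  29^1=29  29^2=15  29^3=22  29^4=48  29^5=35
  29^6=12  29^7=53  29^8=3  29^9=28  29^10=45  29^11=7
  29^12=26  29^13=46  29^14=36  29^15=41  29^16=9  29^17=25
  29^18=17  29^19=21  29^20=19
So 29^20 ≡ 19 (mod 59), giving k = 20.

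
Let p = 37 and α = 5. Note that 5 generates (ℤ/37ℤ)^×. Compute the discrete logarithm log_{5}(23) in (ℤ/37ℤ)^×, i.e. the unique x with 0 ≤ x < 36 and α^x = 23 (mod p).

21

Successive powers of 5 modulo 37:
  5^0=1  5^1=5  5^2=25  5^3=14  5^4=33  5^5=17
  5^6=11  5^7=18  5^8=16  5^9=6  5^10=30  5^11=2
  5^12=10  5^13=13  5^14=28  5^15=29  5^16=34  5^17=22
  5^18=36  5^19=32  5^20=12  5^21=23
So 5^21 ≡ 23 (mod 37), giving x = 21.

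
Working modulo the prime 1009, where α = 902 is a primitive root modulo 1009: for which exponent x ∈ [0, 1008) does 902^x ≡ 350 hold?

2

Successive powers of 902 modulo 1009:
  902^0=1  902^1=902  902^2=350
So 902^2 ≡ 350 (mod 1009), giving x = 2.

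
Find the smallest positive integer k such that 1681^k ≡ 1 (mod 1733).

866

The order of 1681 must divide p − 1 = 1732 = 2^2 · 433.
Divisors: 1, 2, 4, 433, 866, 1732.
Check each in increasing order: 1681^1 ≡ 1681;  1681^2 ≡ 971;  1681^4 ≡ 89;  1681^433 ≡ 1732;  1681^866 ≡ 1.
Smallest exponent giving 1 is 866.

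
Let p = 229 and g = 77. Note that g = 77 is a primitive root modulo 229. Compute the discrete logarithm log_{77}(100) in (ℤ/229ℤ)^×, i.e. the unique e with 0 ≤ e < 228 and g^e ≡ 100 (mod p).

Baby-step giant-step with m = ceil(sqrt(228)) = 16.
Baby table (77^j mod 229 for j=0..15):
  0:1  1:77  2:204  3:136  4:167  5:35  6:176  7:41
  8:180  9:120  10:80  11:206  12:61  13:117  14:78  15:52
Giant step factor: 77^(-16) ≡ 196 (mod 229).
Scan 100·196^i mod 229 for i = 0, 1, …:
  i=0: 100   i=1: 135   i=2: 125   i=3: 226
  i=4: 99   i=5: 168   i=6: 181   i=7: 210
  i=8: 169   i=9: 148   i=10: 154   i=11: 185
  i=12: 78
Match at i=12, j=14: e = 12·16 + 14 = 206.

206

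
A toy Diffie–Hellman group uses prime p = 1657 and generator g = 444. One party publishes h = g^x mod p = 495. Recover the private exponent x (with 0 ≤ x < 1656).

1622

Baby-step giant-step with m = ceil(sqrt(1656)) = 41.
Baby table (444^j mod 1657 for j=0..40):
  0:1  1:444  2:1610  3:673  4:552  5:1509  6:568  7:328
  8:1473  9:1154  10:363  11:443  12:1166  13:720  14:1536  15:957
  16:716  17:1417  18:1145  19:1338  20:866  21:80  22:723  23:1211
  24:816  25:1078  26:1416  27:701  28:1385  29:193  30:1185  31:871
  32:643  33:488  34:1262  35:262  36:338  37:942  38:684  39:465
  40:992
Giant step factor: 444^(-41) ≡ 1219 (mod 1657).
Scan 495·1219^i mod 1657 for i = 0, 1, …:
  i=0: 495   i=1: 257   i=2: 110   i=3: 1530
  i=4: 945   i=5: 340   i=6: 210   i=7: 812
  i=8: 599   i=9: 1101     …   i=38: 856
  i=39: 1211
Match at i=39, j=23: x = 39·41 + 23 = 1622.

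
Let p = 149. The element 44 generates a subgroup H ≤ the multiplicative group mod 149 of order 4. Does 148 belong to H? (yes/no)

148 ∈ ⟨44⟩ iff 148^4 ≡ 1 (mod 149), since |⟨44⟩| = 4.
148^4 mod 149 = 1.
Since 1 = 1, 148 lies in the subgroup.

yes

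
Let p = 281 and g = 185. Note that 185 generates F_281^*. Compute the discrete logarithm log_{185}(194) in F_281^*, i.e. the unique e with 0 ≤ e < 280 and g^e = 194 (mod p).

233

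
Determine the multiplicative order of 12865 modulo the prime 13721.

343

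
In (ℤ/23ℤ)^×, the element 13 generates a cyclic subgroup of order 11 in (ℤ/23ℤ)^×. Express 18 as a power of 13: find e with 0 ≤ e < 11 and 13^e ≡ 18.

Successive powers of 13 modulo 23:
  13^0=1  13^1=13  13^2=8  13^3=12  13^4=18
So 13^4 ≡ 18 (mod 23), giving e = 4.

4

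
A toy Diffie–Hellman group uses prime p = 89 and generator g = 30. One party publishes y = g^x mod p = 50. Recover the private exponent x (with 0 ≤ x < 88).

20

Baby-step giant-step with m = ceil(sqrt(88)) = 10.
Baby table (30^j mod 89 for j=0..9):
  0:1  1:30  2:10  3:33  4:11  5:63  6:21  7:7
  8:32  9:70
Giant step factor: 30^(-10) ≡ 42 (mod 89).
Scan 50·42^i mod 89 for i = 0, 1, …:
  i=0: 50   i=1: 53   i=2: 1
Match at i=2, j=0: x = 2·10 + 0 = 20.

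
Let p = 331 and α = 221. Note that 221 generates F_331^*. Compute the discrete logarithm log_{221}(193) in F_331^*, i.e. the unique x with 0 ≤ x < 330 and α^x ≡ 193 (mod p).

Baby-step giant-step with m = ceil(sqrt(330)) = 19.
Baby table (221^j mod 331 for j=0..18):
  0:1  1:221  2:184  3:282  4:94  5:252  6:84  7:28
  8:230  9:187  10:283  11:315  12:105  13:35  14:122  15:151
  16:271  17:311  18:214
Giant step factor: 221^(-19) ≡ 314 (mod 331).
Scan 193·314^i mod 331 for i = 0, 1, …:
  i=0: 193   i=1: 29   i=2: 169   i=3: 106
  i=4: 184
Match at i=4, j=2: x = 4·19 + 2 = 78.

78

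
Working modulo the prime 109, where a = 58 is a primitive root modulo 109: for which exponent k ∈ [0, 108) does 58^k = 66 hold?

84

Baby-step giant-step with m = ceil(sqrt(108)) = 11.
Baby table (58^j mod 109 for j=0..10):
  0:1  1:58  2:94  3:2  4:7  5:79  6:4  7:14
  8:49  9:8  10:28
Giant step factor: 58^(-11) ≡ 99 (mod 109).
Scan 66·99^i mod 109 for i = 0, 1, …:
  i=0: 66   i=1: 103   i=2: 60   i=3: 54
  i=4: 5   i=5: 59   i=6: 64   i=7: 14
Match at i=7, j=7: k = 7·11 + 7 = 84.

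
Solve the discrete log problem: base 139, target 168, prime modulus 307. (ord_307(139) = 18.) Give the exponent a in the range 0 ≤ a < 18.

10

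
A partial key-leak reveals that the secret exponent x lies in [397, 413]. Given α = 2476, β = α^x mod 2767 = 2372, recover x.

Compute 2476^397 mod 2767 = 856, then multiply by 2476 repeatedly:
  2476^397=856  2476^398=2701  2476^399=2604  2476^400=394  2476^401=1560
  2476^402=2595  2476^403=246  2476^404=356  2476^405=1550  2476^406=2738
  2476^407=138  2476^408=1347  2476^409=937  2476^410=1266  2476^411=2372
Found 2372 at exponent 411.

411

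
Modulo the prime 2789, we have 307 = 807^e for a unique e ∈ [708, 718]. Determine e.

Compute 807^708 mod 2789 = 2727, then multiply by 807 repeatedly:
  807^708=2727  807^709=168  807^710=1704  807^711=151  807^712=1930
  807^713=1248  807^714=307
Found 307 at exponent 714.

714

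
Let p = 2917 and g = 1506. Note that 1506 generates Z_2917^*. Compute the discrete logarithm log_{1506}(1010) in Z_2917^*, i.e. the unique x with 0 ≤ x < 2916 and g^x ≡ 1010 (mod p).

609

Baby-step giant-step with m = ceil(sqrt(2916)) = 54.
Baby table (1506^j mod 2917 for j=0..53):
  0:1  1:1506  2:1527  3:1066  4:1046  5:96  6:1643  7:742
  8:241  9:1238  10:465  11:210  12:1224  13:2717  14:2168  15:885
  16:2658  17:824  18:1219  19:1021  20:367  21:1389  22:345  23:344
  24:1755  25:228  26:2079  27:1033  28:937  29:2211  30:1469  31:1228
  32:2907  33:2442  34:2232  35:1008  36:1208  37:1957  38:1072  39:1331
  40:507  41:2205  42:1184  43:817  44:2345  45:2000  46:1656  47:2818
  48:2590  49:511  50:2395  51:1458  52:2164  53:695
Giant step factor: 1506^(-54) ≡ 1609 (mod 2917).
Scan 1010·1609^i mod 2917 for i = 0, 1, …:
  i=0: 1010   i=1: 321   i=2: 180   i=3: 837
  i=4: 1996   i=5: 2864   i=6: 2233   i=7: 2070
  i=8: 2333   i=9: 2535   i=10: 849   i=11: 885
Match at i=11, j=15: x = 11·54 + 15 = 609.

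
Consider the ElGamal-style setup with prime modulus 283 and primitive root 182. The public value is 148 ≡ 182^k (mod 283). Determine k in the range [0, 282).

Baby-step giant-step with m = ceil(sqrt(282)) = 17.
Baby table (182^j mod 283 for j=0..16):
  0:1  1:182  2:13  3:102  4:169  5:194  6:216  7:258
  8:261  9:241  10:280  11:20  12:244  13:260  14:59  15:267
  16:201
Giant step factor: 182^(-17) ≡ 200 (mod 283).
Scan 148·200^i mod 283 for i = 0, 1, …:
  i=0: 148   i=1: 168   i=2: 206   i=3: 165
  i=4: 172   i=5: 157   i=6: 270   i=7: 230
  i=8: 154   i=9: 236     …   i=13: 106
  i=14: 258
Match at i=14, j=7: k = 14·17 + 7 = 245.

245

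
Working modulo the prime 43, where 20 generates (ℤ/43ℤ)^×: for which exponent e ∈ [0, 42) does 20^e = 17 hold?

Baby-step giant-step with m = ceil(sqrt(42)) = 7.
Baby table (20^j mod 43 for j=0..6):
  0:1  1:20  2:13  3:2  4:40  5:26  6:4
Giant step factor: 20^(-7) ≡ 7 (mod 43).
Scan 17·7^i mod 43 for i = 0, 1, …:
  i=0: 17   i=1: 33   i=2: 16   i=3: 26
Match at i=3, j=5: e = 3·7 + 5 = 26.

26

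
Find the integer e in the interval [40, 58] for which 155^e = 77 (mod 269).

43

Compute 155^40 mod 269 = 58, then multiply by 155 repeatedly:
  155^40=58  155^41=113  155^42=30  155^43=77
Found 77 at exponent 43.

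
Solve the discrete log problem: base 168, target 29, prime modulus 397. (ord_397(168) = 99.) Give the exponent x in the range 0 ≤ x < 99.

95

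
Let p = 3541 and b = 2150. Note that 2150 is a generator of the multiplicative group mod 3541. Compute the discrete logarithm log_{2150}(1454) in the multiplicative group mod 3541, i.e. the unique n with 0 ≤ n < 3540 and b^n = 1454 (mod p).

Baby-step giant-step with m = ceil(sqrt(3540)) = 60.
Baby table (2150^j mod 3541 for j=0..59):
  0:1  1:2150  2:1495  3:2563  4:654  5:323  6:414  7:1309
  8:2796  9:2323  10:1640  11:2705  12:1428  13:153  14:3178  15:2111
  16:2629  17:914  18:3386  19:3145  20:1981  21:2868  22:1319  23:3050
  24:3109  25:2483  26:2163  27:1117  28:752  29:2104  30:1743  31:1072
  32:3150  33:2108  34:3261  35:3511  36:2779  37:1183  38:1012  39:1626
  40:933  41:1744  42:3222  43:1104  44:1130  45:374  46:293  47:3193
  48:2492  49:267  50:408  51:2573  52:908  53:1109  54:1257  55:767
  56:2485  57:2922  58:566  59:2337
Giant step factor: 2150^(-60) ≡ 2992 (mod 3541).
Scan 1454·2992^i mod 3541 for i = 0, 1, …:
  i=0: 1454   i=1: 2020   i=2: 2894   i=3: 1103
  i=4: 3505   i=5: 2059   i=6: 2729   i=7: 3163
  i=8: 2144   i=9: 2097     …   i=46: 795
  i=47: 2629
Match at i=47, j=16: n = 47·60 + 16 = 2836.

2836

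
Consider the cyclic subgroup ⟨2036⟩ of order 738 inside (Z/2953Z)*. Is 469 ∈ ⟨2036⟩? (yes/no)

469 ∈ ⟨2036⟩ iff 469^738 ≡ 1 (mod 2953), since |⟨2036⟩| = 738.
469^738 mod 2953 = 2952.
Since 2952 ≠ 1, 469 does not lie in the subgroup.

no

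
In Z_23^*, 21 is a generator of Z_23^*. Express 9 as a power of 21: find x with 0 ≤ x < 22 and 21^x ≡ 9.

Successive powers of 21 modulo 23:
  21^0=1  21^1=21  21^2=4  21^3=15  21^4=16  21^5=14
  21^6=18  21^7=10  21^8=3  21^9=17  21^10=12  21^11=22
  21^12=2  21^13=19  21^14=8  21^15=7  21^16=9
So 21^16 ≡ 9 (mod 23), giving x = 16.

16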